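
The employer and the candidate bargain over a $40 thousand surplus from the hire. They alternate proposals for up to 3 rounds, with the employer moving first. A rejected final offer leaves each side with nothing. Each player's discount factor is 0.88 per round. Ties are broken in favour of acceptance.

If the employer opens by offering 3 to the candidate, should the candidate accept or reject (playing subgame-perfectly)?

Reject

Work out the candidate's continuation value if the offer is rejected.
Round 3 (the employer proposes): the candidate will accept anything ≥ 0, so the employer offers 0 and keeps 40.
Round 2 (the candidate proposes): the employer can get 40 next round, worth 0.88 × 40 = 35.2 now. The candidate offers 35.2 and keeps 40 − 35.2 = 4.8.
So by rejecting in round 1, the candidate gets 4.8 next round, worth 0.88 × 4.8 = 4.224 now.
Offer 3 < 4.224, so the candidate rejects.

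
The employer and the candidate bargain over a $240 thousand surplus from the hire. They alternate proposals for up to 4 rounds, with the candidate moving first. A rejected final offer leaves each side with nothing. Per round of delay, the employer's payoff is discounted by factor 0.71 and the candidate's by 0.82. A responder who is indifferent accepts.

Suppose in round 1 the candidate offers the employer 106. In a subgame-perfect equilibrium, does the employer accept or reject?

Work out the employer's continuation value if the offer is rejected.
Round 4 (the employer proposes): the candidate will accept anything ≥ 0, so the employer offers 0 and keeps 240.
Round 3 (the candidate proposes): the employer can get 240 next round, worth 0.71 × 240 = 170.4 now, so the candidate offers 170.4, keeping 69.6.
Round 2 (the employer proposes): the candidate can get 69.6 next round, worth 0.82 × 69.6 = 57.072 now; the employer offers that and keeps 182.928.
So by rejecting in round 1, the employer gets 182.928 next round, worth 0.71 × 182.928 = 129.87888 now.
Offer 106 < 129.87888, so the employer rejects.

Reject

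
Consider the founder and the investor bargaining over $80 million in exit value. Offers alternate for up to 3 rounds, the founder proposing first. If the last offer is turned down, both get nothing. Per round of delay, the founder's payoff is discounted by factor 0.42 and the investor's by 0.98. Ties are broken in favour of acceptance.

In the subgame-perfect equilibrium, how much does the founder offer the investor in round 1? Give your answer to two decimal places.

45.47

Work backward from the last round.
Round 3 (the founder proposes): the investor will accept anything ≥ 0, so the founder offers 0 and keeps 80.
Round 2 (the investor proposes): the founder can get 80 next round, worth 0.42 × 80 = 33.6 now; the investor offers that and keeps 46.4.
Round 1 (the founder proposes): the investor can get 46.4 next round, worth 0.98 × 46.4 = 45.472 now, so the founder offers 45.472, keeping 34.528.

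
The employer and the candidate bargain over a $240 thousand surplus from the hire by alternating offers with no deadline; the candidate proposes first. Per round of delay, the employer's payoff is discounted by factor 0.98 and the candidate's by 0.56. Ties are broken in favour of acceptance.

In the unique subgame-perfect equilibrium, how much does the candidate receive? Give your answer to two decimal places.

Let x be the candidate's share when the candidate proposes and y be the employer's share when the employer proposes.
The employer accepts iff offered ≥ 0.98·y, so x = 240 − 0.98y. Symmetrically y = 240 − 0.56x.
Substituting: x = 240 − 0.98(240 − 0.56x), giving x(1 − 0.56·0.98) = 240(1 − 0.98).
So x = 240 × 0.02 / 0.4512 ≈ 10.6383, and the employer receives 240 − x ≈ 229.3617.

10.64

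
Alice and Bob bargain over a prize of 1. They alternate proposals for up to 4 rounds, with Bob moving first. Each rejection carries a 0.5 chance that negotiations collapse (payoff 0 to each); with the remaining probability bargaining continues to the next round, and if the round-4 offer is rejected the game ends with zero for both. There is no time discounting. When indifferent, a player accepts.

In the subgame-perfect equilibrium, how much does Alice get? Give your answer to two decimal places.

0.38

Round 4 (Alice proposes): Bob will accept anything ≥ 0, so Alice offers 0 and keeps 1.
Round 3 (Bob proposes): rejecting gives Alice an expected 0.5 × 1 = 0.5; Bob offers that and keeps 0.5.
Round 2 (Alice proposes): rejecting gives Bob an expected 0.5 × 0.5 = 0.25, so Alice offers 0.25, keeping 0.75.
Round 1 (Bob proposes): rejecting gives Alice an expected 0.5 × 0.75 = 0.375. Bob offers 0.375 and keeps 1 − 0.375 = 0.625.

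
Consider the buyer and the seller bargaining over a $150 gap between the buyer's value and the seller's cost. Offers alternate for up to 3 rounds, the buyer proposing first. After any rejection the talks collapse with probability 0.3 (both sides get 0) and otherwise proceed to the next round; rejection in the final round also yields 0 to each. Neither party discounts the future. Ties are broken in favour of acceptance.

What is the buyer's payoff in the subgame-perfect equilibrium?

118.5

By backward induction:
Round 3 (the buyer proposes): rejection yields 0 for the seller; the buyer offers 0 and keeps 150.
Round 2 (the seller proposes): rejecting gives the buyer an expected 0.7 × 150 = 105. The seller offers 105 and keeps 150 − 105 = 45.
Round 1 (the buyer proposes): rejecting gives the seller an expected 0.7 × 45 = 31.5; the buyer offers that and keeps 118.5.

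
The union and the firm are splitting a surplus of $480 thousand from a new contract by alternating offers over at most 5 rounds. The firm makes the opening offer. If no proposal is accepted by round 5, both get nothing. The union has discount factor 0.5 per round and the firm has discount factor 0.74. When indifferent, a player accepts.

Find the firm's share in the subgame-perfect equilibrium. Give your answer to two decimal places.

Round 5 (the firm proposes): rejection yields 0 for the union; the firm offers 0 and keeps 480.
Round 4 (the union proposes): the firm can get 480 next round, worth 0.74 × 480 = 355.2 now. The union offers 355.2 and keeps 480 − 355.2 = 124.8.
Round 3 (the firm proposes): the union can get 124.8 next round, worth 0.5 × 124.8 = 62.4 now, so the firm offers 62.4, keeping 417.6.
Round 2 (the union proposes): the firm can get 417.6 next round, worth 0.74 × 417.6 = 309.024 now; the union offers that and keeps 170.976.
Round 1 (the firm proposes): the union can get 170.976 next round, worth 0.5 × 170.976 = 85.488 now; the firm offers that and keeps 394.512.

394.51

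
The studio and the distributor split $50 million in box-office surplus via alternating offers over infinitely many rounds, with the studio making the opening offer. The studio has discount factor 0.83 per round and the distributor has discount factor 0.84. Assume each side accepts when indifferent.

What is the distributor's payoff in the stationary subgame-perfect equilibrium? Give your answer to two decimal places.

In a stationary SPE each proposer offers the other exactly their discounted continuation value.
If the studio keeps x when proposing and the distributor keeps y when proposing, then x = 50 − 0.84y and y = 50 − 0.83x.
Solving: x = 50(1 − 0.84) / (1 − 0.83·0.84) = 8 / 0.3028 ≈ 26.4201.
The distributor gets 50 − 26.4201 ≈ 23.5799.

23.58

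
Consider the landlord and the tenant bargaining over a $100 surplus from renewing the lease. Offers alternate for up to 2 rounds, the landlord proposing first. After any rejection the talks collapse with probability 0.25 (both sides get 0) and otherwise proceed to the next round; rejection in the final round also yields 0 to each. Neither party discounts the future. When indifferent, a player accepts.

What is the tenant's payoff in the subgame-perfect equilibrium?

Round 2 (the tenant proposes): the landlord will accept anything ≥ 0, so the tenant offers 0 and keeps 100.
Round 1 (the landlord proposes): rejecting gives the tenant an expected 0.75 × 100 = 75; the landlord offers that and keeps 25.

75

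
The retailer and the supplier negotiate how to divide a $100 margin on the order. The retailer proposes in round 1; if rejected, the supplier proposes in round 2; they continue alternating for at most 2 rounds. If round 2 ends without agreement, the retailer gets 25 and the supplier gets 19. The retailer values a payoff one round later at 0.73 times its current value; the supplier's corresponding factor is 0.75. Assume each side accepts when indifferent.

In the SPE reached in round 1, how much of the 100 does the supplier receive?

Solve by backward induction from round 2.
Round 2 (the supplier proposes): the retailer gets 25 if talks fail, so the supplier offers 25 and keeps 75.
Round 1 (the retailer proposes): the supplier can get 75 next round, worth 0.75 × 75 = 56.25 now, so the retailer offers 56.25, keeping 43.75.

56.25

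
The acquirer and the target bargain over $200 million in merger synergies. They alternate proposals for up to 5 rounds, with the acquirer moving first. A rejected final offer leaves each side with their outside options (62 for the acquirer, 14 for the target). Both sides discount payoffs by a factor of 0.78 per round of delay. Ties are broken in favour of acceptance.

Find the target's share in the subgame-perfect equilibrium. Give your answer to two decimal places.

60.38

Solve by backward induction from round 5.
Round 5 (the acquirer proposes): the target gets 14 if talks fail, so the acquirer offers 14 and keeps 186.
Round 4 (the target proposes): the acquirer can get 186 next round, worth 0.78 × 186 = 145.08 now. The target offers 145.08 and keeps 200 − 145.08 = 54.92.
Round 3 (the acquirer proposes): the target can get 54.92 next round, worth 0.78 × 54.92 = 42.8376 now, so the acquirer offers 42.8376, keeping 157.1624.
Round 2 (the target proposes): the acquirer can get 157.1624 next round, worth 0.78 × 157.1624 = 122.586672 now, so the target offers 122.586672, keeping 77.413328.
Round 1 (the acquirer proposes): the target can get 77.413328 next round, worth 0.78 × 77.413328 = 60.38239584 now; the acquirer offers that and keeps 139.61760416.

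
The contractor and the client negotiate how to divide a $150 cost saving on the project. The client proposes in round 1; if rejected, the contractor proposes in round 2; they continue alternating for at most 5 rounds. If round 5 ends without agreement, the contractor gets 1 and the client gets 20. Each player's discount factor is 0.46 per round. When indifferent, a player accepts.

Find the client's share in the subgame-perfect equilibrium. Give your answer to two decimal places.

104.81

Round 5 (the client proposes): the contractor gets 1 if talks fail, so the client offers 1 and keeps 149.
Round 4 (the contractor proposes): the client can get 149 next round, worth 0.46 × 149 = 68.54 now. The contractor offers 68.54 and keeps 150 − 68.54 = 81.46.
Round 3 (the client proposes): the contractor can get 81.46 next round, worth 0.46 × 81.46 = 37.4716 now, so the client offers 37.4716, keeping 112.5284.
Round 2 (the contractor proposes): the client can get 112.5284 next round, worth 0.46 × 112.5284 = 51.763064 now, so the contractor offers 51.763064, keeping 98.236936.
Round 1 (the client proposes): the contractor can get 98.236936 next round, worth 0.46 × 98.236936 = 45.18899056 now; the client offers that and keeps 104.81100944.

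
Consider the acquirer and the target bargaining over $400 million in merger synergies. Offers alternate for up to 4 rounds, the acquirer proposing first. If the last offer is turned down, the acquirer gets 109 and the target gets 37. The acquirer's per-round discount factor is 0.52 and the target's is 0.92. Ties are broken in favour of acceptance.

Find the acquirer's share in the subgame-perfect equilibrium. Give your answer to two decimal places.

95.28

Round 4 (the target proposes): the acquirer gets 109 if talks fail, so the target offers 109 and keeps 291.
Round 3 (the acquirer proposes): the target can get 291 next round, worth 0.92 × 291 = 267.72 now; the acquirer offers that and keeps 132.28.
Round 2 (the target proposes): the acquirer can get 132.28 next round, worth 0.52 × 132.28 = 68.7856 now, so the target offers 68.7856, keeping 331.2144.
Round 1 (the acquirer proposes): the target can get 331.2144 next round, worth 0.92 × 331.2144 = 304.717248 now; the acquirer offers that and keeps 95.282752.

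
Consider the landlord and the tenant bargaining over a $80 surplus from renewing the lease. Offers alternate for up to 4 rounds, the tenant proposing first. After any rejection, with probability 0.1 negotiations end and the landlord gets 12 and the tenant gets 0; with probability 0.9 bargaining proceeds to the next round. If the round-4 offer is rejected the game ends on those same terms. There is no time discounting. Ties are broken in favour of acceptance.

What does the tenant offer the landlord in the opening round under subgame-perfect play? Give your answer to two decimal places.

67.69

By backward induction:
Round 4 (the landlord proposes): rejection yields 0 for the tenant; the landlord offers 0 and keeps 80.
Round 3 (the tenant proposes): rejecting gives the landlord an expected 0.9 × 80 + 0.1 × 12 = 73.2. The tenant offers 73.2 and keeps 80 − 73.2 = 6.8.
Round 2 (the landlord proposes): rejecting gives the tenant an expected 0.9 × 6.8 = 6.12; the landlord offers that and keeps 73.88.
Round 1 (the tenant proposes): rejecting gives the landlord an expected 0.9 × 73.88 + 0.1 × 12 = 67.692, so the tenant offers 67.692, keeping 12.308.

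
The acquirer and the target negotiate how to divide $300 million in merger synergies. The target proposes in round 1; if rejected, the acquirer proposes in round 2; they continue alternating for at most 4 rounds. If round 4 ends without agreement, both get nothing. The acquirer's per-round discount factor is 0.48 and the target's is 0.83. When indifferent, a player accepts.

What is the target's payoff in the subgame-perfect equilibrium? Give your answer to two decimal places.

218.15

Round 4 (the acquirer proposes): the target will accept anything ≥ 0, so the acquirer offers 0 and keeps 300.
Round 3 (the target proposes): the acquirer can get 300 next round, worth 0.48 × 300 = 144 now, so the target offers 144, keeping 156.
Round 2 (the acquirer proposes): the target can get 156 next round, worth 0.83 × 156 = 129.48 now, so the acquirer offers 129.48, keeping 170.52.
Round 1 (the target proposes): the acquirer can get 170.52 next round, worth 0.48 × 170.52 = 81.8496 now. The target offers 81.8496 and keeps 300 − 81.8496 = 218.1504.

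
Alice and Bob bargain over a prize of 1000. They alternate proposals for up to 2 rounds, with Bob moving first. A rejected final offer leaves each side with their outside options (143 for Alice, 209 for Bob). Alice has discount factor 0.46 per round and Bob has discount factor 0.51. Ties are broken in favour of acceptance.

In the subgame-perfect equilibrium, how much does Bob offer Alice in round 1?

363.86

Round 2 (Alice proposes): Bob gets 209 if talks fail, so Alice offers 209 and keeps 791.
Round 1 (Bob proposes): Alice can get 791 next round, worth 0.46 × 791 = 363.86 now. Bob offers 363.86 and keeps 1000 − 363.86 = 636.14.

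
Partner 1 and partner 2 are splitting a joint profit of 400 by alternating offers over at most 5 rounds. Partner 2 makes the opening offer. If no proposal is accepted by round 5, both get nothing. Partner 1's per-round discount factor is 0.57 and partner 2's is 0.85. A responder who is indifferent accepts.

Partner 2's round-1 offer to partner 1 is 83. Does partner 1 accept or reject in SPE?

Work out partner 1's continuation value if the offer is rejected.
Round 5 (partner 2 proposes): rejection yields 0 for partner 1; partner 2 offers 0 and keeps 400.
Round 4 (partner 1 proposes): partner 2 can get 400 next round, worth 0.85 × 400 = 340 now. Partner 1 offers 340 and keeps 400 − 340 = 60.
Round 3 (partner 2 proposes): partner 1 can get 60 next round, worth 0.57 × 60 = 34.2 now, so partner 2 offers 34.2, keeping 365.8.
Round 2 (partner 1 proposes): partner 2 can get 365.8 next round, worth 0.85 × 365.8 = 310.93 now, so partner 1 offers 310.93, keeping 89.07.
So by rejecting in round 1, partner 1 gets 89.07 next round, worth 0.57 × 89.07 = 50.7699 now.
Offer 83 ≥ 50.7699, so partner 1 accepts.

Accept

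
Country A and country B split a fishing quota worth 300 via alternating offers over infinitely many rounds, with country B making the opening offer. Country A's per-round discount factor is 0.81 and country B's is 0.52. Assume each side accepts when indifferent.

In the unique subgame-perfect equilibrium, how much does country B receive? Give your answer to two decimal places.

98.48

Let x be country B's share when country B proposes and y be country A's share when country A proposes.
Country A accepts iff offered ≥ 0.81·y, so x = 300 − 0.81y. Symmetrically y = 300 − 0.52x.
Substituting: x = 300 − 0.81(300 − 0.52x), giving x(1 − 0.52·0.81) = 300(1 − 0.81).
So x = 300 × 0.19 / 0.5788 ≈ 98.4796, and country A receives 300 − x ≈ 201.5204.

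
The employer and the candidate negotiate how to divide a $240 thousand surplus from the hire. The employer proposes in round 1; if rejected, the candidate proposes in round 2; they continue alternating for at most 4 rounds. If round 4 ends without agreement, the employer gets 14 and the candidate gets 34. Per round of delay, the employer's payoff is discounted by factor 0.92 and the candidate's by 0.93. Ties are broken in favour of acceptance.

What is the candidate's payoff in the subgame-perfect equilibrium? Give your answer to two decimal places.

By backward induction:
Round 4 (the candidate proposes): the employer gets 14 if talks fail, so the candidate offers 14 and keeps 226.
Round 3 (the employer proposes): the candidate can get 226 next round, worth 0.93 × 226 = 210.18 now. The employer offers 210.18 and keeps 240 − 210.18 = 29.82.
Round 2 (the candidate proposes): the employer can get 29.82 next round, worth 0.92 × 29.82 = 27.4344 now. The candidate offers 27.4344 and keeps 240 − 27.4344 = 212.5656.
Round 1 (the employer proposes): the candidate can get 212.5656 next round, worth 0.93 × 212.5656 = 197.686008 now; the employer offers that and keeps 42.313992.

197.69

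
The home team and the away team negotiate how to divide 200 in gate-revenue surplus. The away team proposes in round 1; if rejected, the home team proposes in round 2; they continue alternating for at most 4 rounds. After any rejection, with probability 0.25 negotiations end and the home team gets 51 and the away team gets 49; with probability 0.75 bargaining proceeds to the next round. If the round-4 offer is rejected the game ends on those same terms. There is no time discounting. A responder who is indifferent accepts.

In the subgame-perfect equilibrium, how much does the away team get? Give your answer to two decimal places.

Round 4 (the home team proposes): the away team gets 49 if talks fail, so the home team offers 49 and keeps 151.
Round 3 (the away team proposes): rejecting gives the home team an expected 0.75 × 151 + 0.25 × 51 = 126; the away team offers that and keeps 74.
Round 2 (the home team proposes): rejecting gives the away team an expected 0.75 × 74 + 0.25 × 49 = 67.75. The home team offers 67.75 and keeps 200 − 67.75 = 132.25.
Round 1 (the away team proposes): rejecting gives the home team an expected 0.75 × 132.25 + 0.25 × 51 = 111.9375, so the away team offers 111.9375, keeping 88.0625.

88.06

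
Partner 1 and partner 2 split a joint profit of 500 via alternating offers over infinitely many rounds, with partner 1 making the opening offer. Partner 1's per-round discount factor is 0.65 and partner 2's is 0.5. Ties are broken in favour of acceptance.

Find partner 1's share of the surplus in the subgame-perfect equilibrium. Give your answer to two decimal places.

370.37

Let x be partner 1's share when partner 1 proposes and y be partner 2's share when partner 2 proposes.
Partner 2 accepts iff offered ≥ 0.5·y, so x = 500 − 0.5y. Symmetrically y = 500 − 0.65x.
Substituting: x = 500 − 0.5(500 − 0.65x), giving x(1 − 0.65·0.5) = 500(1 − 0.5).
So x = 500 × 0.5 / 0.675 ≈ 370.3704, and partner 2 receives 500 − x ≈ 129.6296.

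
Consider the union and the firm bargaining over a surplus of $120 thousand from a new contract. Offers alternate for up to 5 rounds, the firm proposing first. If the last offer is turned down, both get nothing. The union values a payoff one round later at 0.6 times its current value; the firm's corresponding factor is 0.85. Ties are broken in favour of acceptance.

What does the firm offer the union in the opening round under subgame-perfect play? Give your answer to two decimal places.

Round 5 (the firm proposes): rejection yields 0 for the union; the firm offers 0 and keeps 120.
Round 4 (the union proposes): the firm can get 120 next round, worth 0.85 × 120 = 102 now. The union offers 102 and keeps 120 − 102 = 18.
Round 3 (the firm proposes): the union can get 18 next round, worth 0.6 × 18 = 10.8 now, so the firm offers 10.8, keeping 109.2.
Round 2 (the union proposes): the firm can get 109.2 next round, worth 0.85 × 109.2 = 92.82 now, so the union offers 92.82, keeping 27.18.
Round 1 (the firm proposes): the union can get 27.18 next round, worth 0.6 × 27.18 = 16.308 now, so the firm offers 16.308, keeping 103.692.

16.31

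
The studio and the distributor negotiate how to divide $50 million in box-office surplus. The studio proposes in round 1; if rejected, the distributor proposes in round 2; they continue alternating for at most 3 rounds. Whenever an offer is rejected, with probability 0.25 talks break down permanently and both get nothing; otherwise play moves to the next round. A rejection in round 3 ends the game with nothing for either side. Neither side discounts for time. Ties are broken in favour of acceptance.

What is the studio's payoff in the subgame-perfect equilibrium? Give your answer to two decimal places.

40.63

Round 3 (the studio proposes): the distributor will accept anything ≥ 0, so the studio offers 0 and keeps 50.
Round 2 (the distributor proposes): rejecting gives the studio an expected 0.75 × 50 = 37.5; the distributor offers that and keeps 12.5.
Round 1 (the studio proposes): rejecting gives the distributor an expected 0.75 × 12.5 = 9.375; the studio offers that and keeps 40.625.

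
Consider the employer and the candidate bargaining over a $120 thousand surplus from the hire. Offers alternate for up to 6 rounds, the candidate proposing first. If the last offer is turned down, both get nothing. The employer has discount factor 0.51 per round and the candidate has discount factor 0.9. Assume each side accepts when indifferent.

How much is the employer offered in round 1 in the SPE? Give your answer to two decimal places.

Round 6 (the employer proposes): the candidate will accept anything ≥ 0, so the employer offers 0 and keeps 120.
Round 5 (the candidate proposes): the employer can get 120 next round, worth 0.51 × 120 = 61.2 now; the candidate offers that and keeps 58.8.
Round 4 (the employer proposes): the candidate can get 58.8 next round, worth 0.9 × 58.8 = 52.92 now; the employer offers that and keeps 67.08.
Round 3 (the candidate proposes): the employer can get 67.08 next round, worth 0.51 × 67.08 = 34.2108 now; the candidate offers that and keeps 85.7892.
Round 2 (the employer proposes): the candidate can get 85.7892 next round, worth 0.9 × 85.7892 = 77.21028 now, so the employer offers 77.21028, keeping 42.78972.
Round 1 (the candidate proposes): the employer can get 42.78972 next round, worth 0.51 × 42.78972 = 21.8227572 now. The candidate offers 21.8227572 and keeps 120 − 21.8227572 = 98.1772428.

21.82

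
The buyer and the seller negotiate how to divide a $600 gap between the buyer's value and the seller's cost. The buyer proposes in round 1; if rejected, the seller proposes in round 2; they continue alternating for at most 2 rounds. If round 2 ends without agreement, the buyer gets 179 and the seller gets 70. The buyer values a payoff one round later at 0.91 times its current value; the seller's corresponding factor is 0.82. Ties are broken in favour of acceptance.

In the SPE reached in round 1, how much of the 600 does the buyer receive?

254.78

Round 2 (the seller proposes): the buyer gets 179 if talks fail, so the seller offers 179 and keeps 421.
Round 1 (the buyer proposes): the seller can get 421 next round, worth 0.82 × 421 = 345.22 now. The buyer offers 345.22 and keeps 600 − 345.22 = 254.78.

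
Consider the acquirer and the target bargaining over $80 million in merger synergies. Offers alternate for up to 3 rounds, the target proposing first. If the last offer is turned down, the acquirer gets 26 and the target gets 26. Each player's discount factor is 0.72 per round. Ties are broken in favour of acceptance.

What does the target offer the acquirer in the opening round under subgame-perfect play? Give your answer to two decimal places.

Work backward from the last round.
Round 3 (the target proposes): the acquirer gets 26 if talks fail, so the target offers 26 and keeps 54.
Round 2 (the acquirer proposes): the target can get 54 next round, worth 0.72 × 54 = 38.88 now; the acquirer offers that and keeps 41.12.
Round 1 (the target proposes): the acquirer can get 41.12 next round, worth 0.72 × 41.12 = 29.6064 now. The target offers 29.6064 and keeps 80 − 29.6064 = 50.3936.

29.61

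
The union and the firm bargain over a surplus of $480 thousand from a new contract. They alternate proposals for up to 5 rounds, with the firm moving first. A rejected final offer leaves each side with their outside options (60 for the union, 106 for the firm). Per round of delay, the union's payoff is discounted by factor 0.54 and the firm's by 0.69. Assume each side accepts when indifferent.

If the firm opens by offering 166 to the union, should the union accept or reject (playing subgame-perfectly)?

Accept

Round 5 (the firm proposes): the union gets 60 if talks fail, so the firm offers 60 and keeps 420.
Round 4 (the union proposes): the firm can get 420 next round, worth 0.69 × 420 = 289.8 now, so the union offers 289.8, keeping 190.2.
Round 3 (the firm proposes): the union can get 190.2 next round, worth 0.54 × 190.2 = 102.708 now, so the firm offers 102.708, keeping 377.292.
Round 2 (the union proposes): the firm can get 377.292 next round, worth 0.69 × 377.292 = 260.33148 now. The union offers 260.33148 and keeps 480 − 260.33148 = 219.66852.
So by rejecting in round 1, the union gets 219.66852 next round, worth 0.54 × 219.66852 = 118.6210008 now.
Offer 166 ≥ 118.6210008, so the union accepts.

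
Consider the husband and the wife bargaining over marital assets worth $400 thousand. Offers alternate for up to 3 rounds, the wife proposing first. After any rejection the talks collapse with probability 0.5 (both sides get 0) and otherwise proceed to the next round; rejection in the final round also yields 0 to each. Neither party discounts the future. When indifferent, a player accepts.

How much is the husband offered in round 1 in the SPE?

100

By backward induction:
Round 3 (the wife proposes): rejection yields 0 for the husband; the wife offers 0 and keeps 400.
Round 2 (the husband proposes): rejecting gives the wife an expected 0.5 × 400 = 200; the husband offers that and keeps 200.
Round 1 (the wife proposes): rejecting gives the husband an expected 0.5 × 200 = 100. The wife offers 100 and keeps 400 − 100 = 300.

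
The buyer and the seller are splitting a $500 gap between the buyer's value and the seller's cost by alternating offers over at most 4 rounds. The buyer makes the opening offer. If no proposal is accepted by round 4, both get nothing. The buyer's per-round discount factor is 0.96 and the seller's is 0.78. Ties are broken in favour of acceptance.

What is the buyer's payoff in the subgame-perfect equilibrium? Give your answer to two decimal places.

192.37

Round 4 (the seller proposes): the buyer will accept anything ≥ 0, so the seller offers 0 and keeps 500.
Round 3 (the buyer proposes): the seller can get 500 next round, worth 0.78 × 500 = 390 now, so the buyer offers 390, keeping 110.
Round 2 (the seller proposes): the buyer can get 110 next round, worth 0.96 × 110 = 105.6 now; the seller offers that and keeps 394.4.
Round 1 (the buyer proposes): the seller can get 394.4 next round, worth 0.78 × 394.4 = 307.632 now. The buyer offers 307.632 and keeps 500 − 307.632 = 192.368.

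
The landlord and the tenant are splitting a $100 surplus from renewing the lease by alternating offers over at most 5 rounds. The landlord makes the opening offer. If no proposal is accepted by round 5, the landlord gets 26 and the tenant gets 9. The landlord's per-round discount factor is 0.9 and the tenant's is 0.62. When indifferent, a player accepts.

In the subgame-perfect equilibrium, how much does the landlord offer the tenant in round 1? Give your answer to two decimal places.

Round 5 (the landlord proposes): the tenant gets 9 if talks fail, so the landlord offers 9 and keeps 91.
Round 4 (the tenant proposes): the landlord can get 91 next round, worth 0.9 × 91 = 81.9 now; the tenant offers that and keeps 18.1.
Round 3 (the landlord proposes): the tenant can get 18.1 next round, worth 0.62 × 18.1 = 11.222 now, so the landlord offers 11.222, keeping 88.778.
Round 2 (the tenant proposes): the landlord can get 88.778 next round, worth 0.9 × 88.778 = 79.9002 now; the tenant offers that and keeps 20.0998.
Round 1 (the landlord proposes): the tenant can get 20.0998 next round, worth 0.62 × 20.0998 = 12.461876 now, so the landlord offers 12.461876, keeping 87.538124.

12.46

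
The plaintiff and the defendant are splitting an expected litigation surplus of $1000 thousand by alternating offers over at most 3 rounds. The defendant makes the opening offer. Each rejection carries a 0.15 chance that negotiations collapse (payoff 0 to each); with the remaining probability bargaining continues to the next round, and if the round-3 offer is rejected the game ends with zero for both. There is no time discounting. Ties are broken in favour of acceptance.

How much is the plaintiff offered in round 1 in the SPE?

Round 3 (the defendant proposes): rejection yields 0 for the plaintiff; the defendant offers 0 and keeps 1000.
Round 2 (the plaintiff proposes): rejecting gives the defendant an expected 0.85 × 1000 = 850. The plaintiff offers 850 and keeps 1000 − 850 = 150.
Round 1 (the defendant proposes): rejecting gives the plaintiff an expected 0.85 × 150 = 127.5. The defendant offers 127.5 and keeps 1000 − 127.5 = 872.5.

127.5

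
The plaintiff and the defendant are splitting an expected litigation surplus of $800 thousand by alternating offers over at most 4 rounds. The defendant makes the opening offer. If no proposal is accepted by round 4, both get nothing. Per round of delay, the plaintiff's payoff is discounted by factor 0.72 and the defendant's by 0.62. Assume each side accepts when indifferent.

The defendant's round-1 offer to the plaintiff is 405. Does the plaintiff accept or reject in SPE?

Round 4 (the plaintiff proposes): the defendant will accept anything ≥ 0, so the plaintiff offers 0 and keeps 800.
Round 3 (the defendant proposes): the plaintiff can get 800 next round, worth 0.72 × 800 = 576 now; the defendant offers that and keeps 224.
Round 2 (the plaintiff proposes): the defendant can get 224 next round, worth 0.62 × 224 = 138.88 now, so the plaintiff offers 138.88, keeping 661.12.
So by rejecting in round 1, the plaintiff gets 661.12 next round, worth 0.72 × 661.12 = 476.0064 now.
Offer 405 < 476.0064, so the plaintiff rejects.

Reject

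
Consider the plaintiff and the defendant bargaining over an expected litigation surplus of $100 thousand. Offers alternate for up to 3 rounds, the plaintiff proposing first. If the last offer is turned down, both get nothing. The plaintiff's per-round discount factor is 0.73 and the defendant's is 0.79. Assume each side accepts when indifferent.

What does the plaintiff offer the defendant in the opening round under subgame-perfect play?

Round 3 (the plaintiff proposes): the defendant will accept anything ≥ 0, so the plaintiff offers 0 and keeps 100.
Round 2 (the defendant proposes): the plaintiff can get 100 next round, worth 0.73 × 100 = 73 now; the defendant offers that and keeps 27.
Round 1 (the plaintiff proposes): the defendant can get 27 next round, worth 0.79 × 27 = 21.33 now; the plaintiff offers that and keeps 78.67.

21.33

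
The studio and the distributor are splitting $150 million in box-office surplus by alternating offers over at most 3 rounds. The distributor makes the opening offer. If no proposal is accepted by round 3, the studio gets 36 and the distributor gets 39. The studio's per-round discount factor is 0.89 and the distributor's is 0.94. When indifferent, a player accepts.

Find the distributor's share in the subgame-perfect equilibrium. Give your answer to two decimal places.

Work backward from the last round.
Round 3 (the distributor proposes): the studio gets 36 if talks fail, so the distributor offers 36 and keeps 114.
Round 2 (the studio proposes): the distributor can get 114 next round, worth 0.94 × 114 = 107.16 now. The studio offers 107.16 and keeps 150 − 107.16 = 42.84.
Round 1 (the distributor proposes): the studio can get 42.84 next round, worth 0.89 × 42.84 = 38.1276 now, so the distributor offers 38.1276, keeping 111.8724.

111.87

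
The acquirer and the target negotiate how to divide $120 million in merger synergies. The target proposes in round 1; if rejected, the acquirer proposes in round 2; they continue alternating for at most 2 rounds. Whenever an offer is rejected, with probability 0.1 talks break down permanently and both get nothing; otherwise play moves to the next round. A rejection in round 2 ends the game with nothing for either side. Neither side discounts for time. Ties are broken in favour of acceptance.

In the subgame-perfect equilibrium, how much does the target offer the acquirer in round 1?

By backward induction:
Round 2 (the acquirer proposes): the target will accept anything ≥ 0, so the acquirer offers 0 and keeps 120.
Round 1 (the target proposes): rejecting gives the acquirer an expected 0.9 × 120 = 108. The target offers 108 and keeps 120 − 108 = 12.

108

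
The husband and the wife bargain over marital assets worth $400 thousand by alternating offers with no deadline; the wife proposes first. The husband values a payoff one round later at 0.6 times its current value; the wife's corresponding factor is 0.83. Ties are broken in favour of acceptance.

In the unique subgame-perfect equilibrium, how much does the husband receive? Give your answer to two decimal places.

Let x be the wife's share when the wife proposes and y be the husband's share when the husband proposes.
The husband accepts iff offered ≥ 0.6·y, so x = 400 − 0.6y. Symmetrically y = 400 − 0.83x.
Substituting: x = 400 − 0.6(400 − 0.83x), giving x(1 − 0.83·0.6) = 400(1 − 0.6).
So x = 400 × 0.4 / 0.502 ≈ 318.7251, and the husband receives 400 − x ≈ 81.2749.

81.27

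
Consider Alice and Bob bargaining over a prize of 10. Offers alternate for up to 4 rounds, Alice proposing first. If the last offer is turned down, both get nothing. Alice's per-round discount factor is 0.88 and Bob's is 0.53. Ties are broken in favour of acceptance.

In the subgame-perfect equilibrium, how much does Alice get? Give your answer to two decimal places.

6.89

Round 4 (Bob proposes): Alice will accept anything ≥ 0, so Bob offers 0 and keeps 10.
Round 3 (Alice proposes): Bob can get 10 next round, worth 0.53 × 10 = 5.3 now; Alice offers that and keeps 4.7.
Round 2 (Bob proposes): Alice can get 4.7 next round, worth 0.88 × 4.7 = 4.136 now; Bob offers that and keeps 5.864.
Round 1 (Alice proposes): Bob can get 5.864 next round, worth 0.53 × 5.864 = 3.10792 now, so Alice offers 3.10792, keeping 6.89208.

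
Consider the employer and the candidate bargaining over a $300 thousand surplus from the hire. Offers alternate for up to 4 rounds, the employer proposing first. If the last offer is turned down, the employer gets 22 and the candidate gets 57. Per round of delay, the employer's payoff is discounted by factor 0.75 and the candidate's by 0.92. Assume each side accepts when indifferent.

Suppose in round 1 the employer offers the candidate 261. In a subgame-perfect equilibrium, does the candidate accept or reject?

Accept

Round 4 (the candidate proposes): the employer gets 22 if talks fail, so the candidate offers 22 and keeps 278.
Round 3 (the employer proposes): the candidate can get 278 next round, worth 0.92 × 278 = 255.76 now, so the employer offers 255.76, keeping 44.24.
Round 2 (the candidate proposes): the employer can get 44.24 next round, worth 0.75 × 44.24 = 33.18 now, so the candidate offers 33.18, keeping 266.82.
So by rejecting in round 1, the candidate gets 266.82 next round, worth 0.92 × 266.82 = 245.4744 now.
Offer 261 ≥ 245.4744, so the candidate accepts.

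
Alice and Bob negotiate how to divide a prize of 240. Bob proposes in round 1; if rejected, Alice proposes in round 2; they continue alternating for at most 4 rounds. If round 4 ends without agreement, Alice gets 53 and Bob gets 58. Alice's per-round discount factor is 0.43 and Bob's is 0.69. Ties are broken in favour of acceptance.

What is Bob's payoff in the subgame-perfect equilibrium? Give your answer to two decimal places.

Round 4 (Alice proposes): Bob gets 58 if talks fail, so Alice offers 58 and keeps 182.
Round 3 (Bob proposes): Alice can get 182 next round, worth 0.43 × 182 = 78.26 now, so Bob offers 78.26, keeping 161.74.
Round 2 (Alice proposes): Bob can get 161.74 next round, worth 0.69 × 161.74 = 111.6006 now, so Alice offers 111.6006, keeping 128.3994.
Round 1 (Bob proposes): Alice can get 128.3994 next round, worth 0.43 × 128.3994 = 55.211742 now; Bob offers that and keeps 184.788258.

184.79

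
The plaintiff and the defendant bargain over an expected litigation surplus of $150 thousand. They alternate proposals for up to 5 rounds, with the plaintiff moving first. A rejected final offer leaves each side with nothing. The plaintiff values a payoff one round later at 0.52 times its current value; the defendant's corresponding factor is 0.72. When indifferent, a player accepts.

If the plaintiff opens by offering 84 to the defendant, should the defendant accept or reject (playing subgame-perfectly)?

Accept

Round 5 (the plaintiff proposes): rejection yields 0 for the defendant; the plaintiff offers 0 and keeps 150.
Round 4 (the defendant proposes): the plaintiff can get 150 next round, worth 0.52 × 150 = 78 now, so the defendant offers 78, keeping 72.
Round 3 (the plaintiff proposes): the defendant can get 72 next round, worth 0.72 × 72 = 51.84 now; the plaintiff offers that and keeps 98.16.
Round 2 (the defendant proposes): the plaintiff can get 98.16 next round, worth 0.52 × 98.16 = 51.0432 now, so the defendant offers 51.0432, keeping 98.9568.
So by rejecting in round 1, the defendant gets 98.9568 next round, worth 0.72 × 98.9568 = 71.248896 now.
Offer 84 ≥ 71.248896, so the defendant accepts.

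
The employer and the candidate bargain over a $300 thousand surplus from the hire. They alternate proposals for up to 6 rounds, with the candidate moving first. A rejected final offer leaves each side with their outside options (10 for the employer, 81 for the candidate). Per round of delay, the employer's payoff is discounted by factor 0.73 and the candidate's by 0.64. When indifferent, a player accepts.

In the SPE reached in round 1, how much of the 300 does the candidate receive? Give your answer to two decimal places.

149.43

By backward induction:
Round 6 (the employer proposes): the candidate gets 81 if talks fail, so the employer offers 81 and keeps 219.
Round 5 (the candidate proposes): the employer can get 219 next round, worth 0.73 × 219 = 159.87 now. The candidate offers 159.87 and keeps 300 − 159.87 = 140.13.
Round 4 (the employer proposes): the candidate can get 140.13 next round, worth 0.64 × 140.13 = 89.6832 now, so the employer offers 89.6832, keeping 210.3168.
Round 3 (the candidate proposes): the employer can get 210.3168 next round, worth 0.73 × 210.3168 = 153.531264 now; the candidate offers that and keeps 146.468736.
Round 2 (the employer proposes): the candidate can get 146.468736 next round, worth 0.64 × 146.468736 = 93.73999104 now; the employer offers that and keeps 206.26000896.
Round 1 (the candidate proposes): the employer can get 206.26000896 next round, worth 0.73 × 206.26000896 = 150.5698065408 now. The candidate offers 150.5698065408 and keeps 300 − 150.5698065408 = 149.4301934592.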